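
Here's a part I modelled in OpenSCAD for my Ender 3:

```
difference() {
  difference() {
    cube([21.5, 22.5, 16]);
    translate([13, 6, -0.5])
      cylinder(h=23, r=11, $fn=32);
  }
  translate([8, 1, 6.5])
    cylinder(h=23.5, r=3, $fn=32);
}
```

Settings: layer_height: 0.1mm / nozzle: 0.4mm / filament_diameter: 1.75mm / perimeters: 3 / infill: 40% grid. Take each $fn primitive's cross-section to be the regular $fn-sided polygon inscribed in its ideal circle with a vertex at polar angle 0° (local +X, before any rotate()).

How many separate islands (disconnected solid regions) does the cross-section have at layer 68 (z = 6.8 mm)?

1

At z = 6.8 mm: the cube (footprint 21.5×22.5) is included at this height; the r=11 cylinder at (13, 6) gives a regular 32-gon of circumradius 11 (constant along its height); Taking the first minus the rest: starting from the 21.5×22.5 cube, the r=11 cylinder at (13, 6) partially overlaps it — only the 290.52 mm² overlap (of its 377.69 mm²) is removed, clipping the outline — 1 connected region; the r=3 cylinder at (8, 1) gives a regular 32-gon of circumradius 3 (constant along its height); Subtracting the remaining from the first: starting from that combined region, the r=3 cylinder at (8, 1) misses the remaining region (no effect) — 1 connected region. Overall, the cross-section is a single solid region. Island count = 1.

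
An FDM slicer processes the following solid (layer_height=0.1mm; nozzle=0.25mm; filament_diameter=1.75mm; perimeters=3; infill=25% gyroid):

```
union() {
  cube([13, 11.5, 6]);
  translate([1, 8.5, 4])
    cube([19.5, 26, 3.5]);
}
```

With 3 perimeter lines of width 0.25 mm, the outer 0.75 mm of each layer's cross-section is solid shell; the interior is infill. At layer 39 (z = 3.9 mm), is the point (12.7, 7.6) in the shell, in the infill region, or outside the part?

shell

At z = 3.9 mm: the cube (footprint 13×11.5) is included at this height; the cube at (1, 8.5) is not intersected at this z (z outside [4, 7.5]); Taking the union: only the 13×11.5 cube is present, so the union is just that shape — 1 connected region. Overall, the cross-section is a single solid region. The nearest boundary edge runs (13.00, 0.00)→(13.00, 11.50); distance from the point to it = 0.30 mm. The point is inside the cross-section, 0.30 mm from the nearest boundary — within the 0.75 mm shell band (3 × 0.25).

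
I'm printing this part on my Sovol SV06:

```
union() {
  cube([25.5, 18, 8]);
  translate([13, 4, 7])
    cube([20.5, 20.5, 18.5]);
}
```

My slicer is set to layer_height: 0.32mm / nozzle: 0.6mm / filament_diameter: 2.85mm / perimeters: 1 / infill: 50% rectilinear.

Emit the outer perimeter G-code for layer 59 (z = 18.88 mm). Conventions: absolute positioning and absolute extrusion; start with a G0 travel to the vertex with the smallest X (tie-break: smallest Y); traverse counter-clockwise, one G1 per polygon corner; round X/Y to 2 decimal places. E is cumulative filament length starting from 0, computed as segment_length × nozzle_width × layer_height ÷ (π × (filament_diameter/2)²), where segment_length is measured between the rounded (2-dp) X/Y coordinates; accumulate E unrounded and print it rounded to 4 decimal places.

At z = 18.88 mm: the cube is not intersected at this z (z outside [0, 8]); the cube at (13, 4) is present — its section is the full 20.5×20.5 rectangle; Taking the union: only the 20.5×20.5 cube at (13, 4) is present, so the union is just that shape — 1 connected region. The outline is a single polygon with 4 vertices. Extrusion per mm of travel: 0.6 × 0.32 / (π × 1.425²) = 0.030097. Accumulating E over each segment gives final E = 2.4679.

G0 X13.00 Y4.00 Z18.88
G1 X33.50 Y4.00 E0.6170
G1 X33.50 Y24.50 E1.2340
G1 X13.00 Y24.50 E1.8510
G1 X13.00 Y4.00 E2.4679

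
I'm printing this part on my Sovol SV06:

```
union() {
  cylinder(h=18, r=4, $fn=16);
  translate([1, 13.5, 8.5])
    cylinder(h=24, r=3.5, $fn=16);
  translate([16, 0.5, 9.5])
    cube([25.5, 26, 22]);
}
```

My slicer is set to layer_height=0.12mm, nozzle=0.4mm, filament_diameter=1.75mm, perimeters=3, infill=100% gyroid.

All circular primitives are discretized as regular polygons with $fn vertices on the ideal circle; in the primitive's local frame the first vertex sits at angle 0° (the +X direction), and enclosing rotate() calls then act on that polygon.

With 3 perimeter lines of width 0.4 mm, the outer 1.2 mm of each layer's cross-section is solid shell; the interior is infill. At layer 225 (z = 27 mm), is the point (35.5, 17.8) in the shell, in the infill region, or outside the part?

At z = 27 mm: the cylinder is not intersected at this z (z outside [0, 18]); the r=3.5 cylinder at (1, 13.5) gives a regular 16-gon of circumradius 3.5 (constant along its height); the 25.5×26 cube at (16, 0.5) contributes its full rectangle; Taking the union: the 2 present regions are separate (no shared area or edge), so areas and boundary lengths simply add and each stays a separate island — 2 connected regions. Overall, the cross-section has 2 separate islands. The nearest boundary edge runs (41.50, 26.50)→(41.50, 0.50); distance from the point to it = 6.00 mm. (Shell/infill is judged within the island containing the point — the largest one.) The point is inside the cross-section and 6.00 mm from the nearest boundary — more than the 1.2 mm shell width (3 × 0.4), so it's in the infill interior.

infill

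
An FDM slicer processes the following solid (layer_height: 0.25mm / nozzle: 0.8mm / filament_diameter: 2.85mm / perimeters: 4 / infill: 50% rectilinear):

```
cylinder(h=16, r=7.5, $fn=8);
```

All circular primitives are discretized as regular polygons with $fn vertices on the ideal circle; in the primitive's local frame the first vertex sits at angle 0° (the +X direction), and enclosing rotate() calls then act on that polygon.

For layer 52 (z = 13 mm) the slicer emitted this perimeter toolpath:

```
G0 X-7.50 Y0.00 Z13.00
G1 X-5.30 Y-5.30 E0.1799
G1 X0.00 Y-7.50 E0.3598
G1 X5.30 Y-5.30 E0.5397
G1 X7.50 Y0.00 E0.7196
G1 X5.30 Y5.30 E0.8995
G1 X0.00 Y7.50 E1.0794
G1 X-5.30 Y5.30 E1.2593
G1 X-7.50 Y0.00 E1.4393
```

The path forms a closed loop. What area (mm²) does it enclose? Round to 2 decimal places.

Apply the shoelace formula to the sequence of (X, Y) vertices; enclosed area = 159.00 mm².

159.00 mm²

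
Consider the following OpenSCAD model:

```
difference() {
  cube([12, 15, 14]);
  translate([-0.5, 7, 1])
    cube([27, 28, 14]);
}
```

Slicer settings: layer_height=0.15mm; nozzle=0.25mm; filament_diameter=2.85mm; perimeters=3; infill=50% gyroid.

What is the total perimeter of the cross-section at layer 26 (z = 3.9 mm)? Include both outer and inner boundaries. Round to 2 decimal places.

38.00 mm

At z = 3.9 mm: the cube (footprint 12×15) is included at this height (perimeter 54.00 mm); the cube at (-0.5, 7) is present — its section is the full 27×28 rectangle (perimeter 110.00 mm); After the difference (first − rest): starting from the 12×15 cube, the 27×28 cube at (-0.5, 7) partially overlaps it — only the 96.00 mm² overlap (of its 756.00 mm²) is removed, clipping the outline — boundary = 38.00 mm. Overall, the cross-section is a single solid region. Total boundary length (outer) = 38.00 mm.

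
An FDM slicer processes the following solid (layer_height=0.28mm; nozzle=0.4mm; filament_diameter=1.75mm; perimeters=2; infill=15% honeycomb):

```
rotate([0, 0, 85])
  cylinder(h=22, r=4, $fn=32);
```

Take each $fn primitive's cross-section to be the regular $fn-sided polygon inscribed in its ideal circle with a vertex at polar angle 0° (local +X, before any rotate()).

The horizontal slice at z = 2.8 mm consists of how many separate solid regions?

At z = 2.8 mm: the cylinder: section is a regular 32-gon, circumradius r=4; (whole slice rotated 85° about Z — lengths, areas and connectivity unchanged). The result has 1 disconnected region.

1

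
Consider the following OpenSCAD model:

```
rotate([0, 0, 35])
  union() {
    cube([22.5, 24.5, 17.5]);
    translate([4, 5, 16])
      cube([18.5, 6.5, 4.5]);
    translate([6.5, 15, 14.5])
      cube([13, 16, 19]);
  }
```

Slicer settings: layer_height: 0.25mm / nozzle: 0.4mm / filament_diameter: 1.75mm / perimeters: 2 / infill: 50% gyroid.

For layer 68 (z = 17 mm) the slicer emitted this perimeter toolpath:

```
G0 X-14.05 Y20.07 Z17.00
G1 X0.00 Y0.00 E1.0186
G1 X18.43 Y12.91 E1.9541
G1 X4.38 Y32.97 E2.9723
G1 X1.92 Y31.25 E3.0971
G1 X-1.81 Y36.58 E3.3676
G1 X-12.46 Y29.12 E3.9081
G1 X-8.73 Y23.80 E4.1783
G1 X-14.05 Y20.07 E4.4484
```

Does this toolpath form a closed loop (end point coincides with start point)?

yes

Start point (G0): (-14.05, 20.07). End point (last G1): the path returns to the start — closed.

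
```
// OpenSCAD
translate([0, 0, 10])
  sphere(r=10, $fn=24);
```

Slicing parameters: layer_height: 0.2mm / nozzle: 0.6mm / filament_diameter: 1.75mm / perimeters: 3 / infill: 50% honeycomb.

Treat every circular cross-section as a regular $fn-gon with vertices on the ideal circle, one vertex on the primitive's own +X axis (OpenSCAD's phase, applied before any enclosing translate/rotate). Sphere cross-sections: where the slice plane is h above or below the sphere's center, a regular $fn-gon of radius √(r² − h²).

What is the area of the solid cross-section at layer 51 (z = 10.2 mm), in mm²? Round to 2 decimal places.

At z = 10.2 mm: the r=10 sphere contributes a regular 24-gon of circumradius √(10²−0.2²) = 9.998 (area = (24/2)·9.998²·sin(360°/24) = 310.46 mm²). Overall, the cross-section is a single solid region. Net area = 310.46 mm².

310.46 mm²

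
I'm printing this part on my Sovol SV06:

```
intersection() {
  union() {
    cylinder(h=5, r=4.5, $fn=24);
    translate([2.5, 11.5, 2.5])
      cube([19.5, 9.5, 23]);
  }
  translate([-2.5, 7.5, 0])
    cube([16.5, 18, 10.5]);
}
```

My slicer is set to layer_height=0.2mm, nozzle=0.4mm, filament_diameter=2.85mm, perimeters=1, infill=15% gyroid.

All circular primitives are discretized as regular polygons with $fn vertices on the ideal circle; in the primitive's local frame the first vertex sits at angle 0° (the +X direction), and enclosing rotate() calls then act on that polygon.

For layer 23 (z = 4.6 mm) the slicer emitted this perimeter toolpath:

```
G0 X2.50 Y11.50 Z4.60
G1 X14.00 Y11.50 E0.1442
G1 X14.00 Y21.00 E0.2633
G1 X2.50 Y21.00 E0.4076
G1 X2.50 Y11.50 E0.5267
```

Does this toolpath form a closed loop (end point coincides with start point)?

Start point (G0): (2.50, 11.50). End point (last G1): the path returns to the start — closed.

yes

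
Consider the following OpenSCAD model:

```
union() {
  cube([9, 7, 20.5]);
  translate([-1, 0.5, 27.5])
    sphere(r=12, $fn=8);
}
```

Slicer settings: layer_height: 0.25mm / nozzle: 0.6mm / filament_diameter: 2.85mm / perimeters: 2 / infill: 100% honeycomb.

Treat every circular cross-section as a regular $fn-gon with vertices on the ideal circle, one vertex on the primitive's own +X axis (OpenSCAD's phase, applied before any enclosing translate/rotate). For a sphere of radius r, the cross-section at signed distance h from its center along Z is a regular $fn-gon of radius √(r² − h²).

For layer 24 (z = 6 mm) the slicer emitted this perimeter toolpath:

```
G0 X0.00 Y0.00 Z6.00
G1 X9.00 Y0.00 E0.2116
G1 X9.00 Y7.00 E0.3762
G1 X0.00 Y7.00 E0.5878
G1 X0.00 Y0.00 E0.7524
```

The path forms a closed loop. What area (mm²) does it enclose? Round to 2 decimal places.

Apply the shoelace formula to the sequence of (X, Y) vertices; enclosed area = 63.00 mm².

63.00 mm²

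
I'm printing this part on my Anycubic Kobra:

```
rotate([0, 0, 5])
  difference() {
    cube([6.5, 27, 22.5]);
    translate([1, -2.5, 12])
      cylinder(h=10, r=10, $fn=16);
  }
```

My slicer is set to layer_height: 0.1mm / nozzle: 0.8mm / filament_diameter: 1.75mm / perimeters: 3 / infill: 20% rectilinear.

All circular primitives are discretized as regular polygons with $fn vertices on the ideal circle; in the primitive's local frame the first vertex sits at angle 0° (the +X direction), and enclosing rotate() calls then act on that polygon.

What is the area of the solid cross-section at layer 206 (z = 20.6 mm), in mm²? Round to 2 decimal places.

130.51 mm²

At z = 20.6 mm: the cube (footprint 6.5×27) is included at this height (area 175.50 mm²); the r=10 cylinder at (1, -2.5) contributes a regular 16-gon of circumradius 10 (area = (16/2)·10.000²·sin(360°/16) = 306.15 mm²); Subtracting the remaining from the first: starting from the 6.5×27 cube (175.50 mm²), the r=10 cylinder at (1, -2.5) partially overlaps it — only the 44.99 mm² overlap (of its 306.15 mm²) is removed, clipping the outline — area = 130.51 mm²; (whole slice rotated 5° about Z — lengths, areas and connectivity unchanged). Overall, the cross-section is a single solid region. Net area = 130.51 mm².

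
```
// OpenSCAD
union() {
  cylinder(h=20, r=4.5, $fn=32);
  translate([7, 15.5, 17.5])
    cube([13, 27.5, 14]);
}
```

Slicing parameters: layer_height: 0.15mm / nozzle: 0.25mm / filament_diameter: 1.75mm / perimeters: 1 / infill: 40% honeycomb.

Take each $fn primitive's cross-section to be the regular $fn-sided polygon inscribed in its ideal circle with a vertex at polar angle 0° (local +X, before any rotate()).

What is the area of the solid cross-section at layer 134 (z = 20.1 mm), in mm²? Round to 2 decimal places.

357.50 mm²

At z = 20.1 mm: the cylinder is absent (z outside [0, 20]); the cube at (7, 15.5) is present — its section is the full 13×27.5 rectangle (area 357.50 mm²); Combining (union): only the 13×27.5 cube at (7, 15.5) is present, so the union is just that shape — area = 357.50 mm². Overall, the cross-section is a single solid region. Net area = 357.50 mm².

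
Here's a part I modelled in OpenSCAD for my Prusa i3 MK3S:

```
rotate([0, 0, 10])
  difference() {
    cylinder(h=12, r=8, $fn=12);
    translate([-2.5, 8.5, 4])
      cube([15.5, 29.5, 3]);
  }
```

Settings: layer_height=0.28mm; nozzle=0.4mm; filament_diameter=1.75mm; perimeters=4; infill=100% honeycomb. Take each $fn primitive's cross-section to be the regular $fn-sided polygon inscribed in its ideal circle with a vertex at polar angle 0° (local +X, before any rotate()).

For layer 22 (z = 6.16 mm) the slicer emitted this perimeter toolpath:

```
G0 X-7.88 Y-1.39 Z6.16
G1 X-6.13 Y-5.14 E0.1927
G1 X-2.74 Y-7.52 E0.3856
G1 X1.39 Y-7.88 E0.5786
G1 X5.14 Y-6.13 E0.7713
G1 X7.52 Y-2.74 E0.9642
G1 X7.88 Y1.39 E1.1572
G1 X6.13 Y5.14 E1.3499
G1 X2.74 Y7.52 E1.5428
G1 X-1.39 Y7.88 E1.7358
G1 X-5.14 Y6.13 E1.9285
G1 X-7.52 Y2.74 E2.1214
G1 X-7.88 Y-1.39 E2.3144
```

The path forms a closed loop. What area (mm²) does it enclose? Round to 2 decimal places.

192.08 mm²

Apply the shoelace formula to the sequence of (X, Y) vertices; enclosed area = 192.08 mm².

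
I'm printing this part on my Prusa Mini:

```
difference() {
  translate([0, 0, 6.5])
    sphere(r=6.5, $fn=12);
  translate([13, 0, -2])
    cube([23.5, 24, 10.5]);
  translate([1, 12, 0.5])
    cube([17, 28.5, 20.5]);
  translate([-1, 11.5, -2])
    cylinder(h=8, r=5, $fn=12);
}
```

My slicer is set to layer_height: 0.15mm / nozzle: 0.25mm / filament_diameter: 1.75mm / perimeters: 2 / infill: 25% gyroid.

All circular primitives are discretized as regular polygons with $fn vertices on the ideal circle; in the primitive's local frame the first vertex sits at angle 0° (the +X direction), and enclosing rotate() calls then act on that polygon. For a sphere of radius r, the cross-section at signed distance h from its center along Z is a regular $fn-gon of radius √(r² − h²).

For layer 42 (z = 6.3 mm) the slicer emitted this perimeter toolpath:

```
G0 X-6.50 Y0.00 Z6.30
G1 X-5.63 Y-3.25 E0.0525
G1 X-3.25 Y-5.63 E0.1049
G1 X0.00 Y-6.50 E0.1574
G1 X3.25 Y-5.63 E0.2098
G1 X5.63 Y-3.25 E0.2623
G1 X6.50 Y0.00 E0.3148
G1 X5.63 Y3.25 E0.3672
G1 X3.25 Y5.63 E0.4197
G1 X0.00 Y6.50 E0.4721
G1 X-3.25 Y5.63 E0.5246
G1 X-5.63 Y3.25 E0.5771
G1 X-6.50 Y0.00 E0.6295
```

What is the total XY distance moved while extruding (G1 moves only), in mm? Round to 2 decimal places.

Sum the Euclidean lengths of each G1 segment: total = 40.38 mm.

40.38 mm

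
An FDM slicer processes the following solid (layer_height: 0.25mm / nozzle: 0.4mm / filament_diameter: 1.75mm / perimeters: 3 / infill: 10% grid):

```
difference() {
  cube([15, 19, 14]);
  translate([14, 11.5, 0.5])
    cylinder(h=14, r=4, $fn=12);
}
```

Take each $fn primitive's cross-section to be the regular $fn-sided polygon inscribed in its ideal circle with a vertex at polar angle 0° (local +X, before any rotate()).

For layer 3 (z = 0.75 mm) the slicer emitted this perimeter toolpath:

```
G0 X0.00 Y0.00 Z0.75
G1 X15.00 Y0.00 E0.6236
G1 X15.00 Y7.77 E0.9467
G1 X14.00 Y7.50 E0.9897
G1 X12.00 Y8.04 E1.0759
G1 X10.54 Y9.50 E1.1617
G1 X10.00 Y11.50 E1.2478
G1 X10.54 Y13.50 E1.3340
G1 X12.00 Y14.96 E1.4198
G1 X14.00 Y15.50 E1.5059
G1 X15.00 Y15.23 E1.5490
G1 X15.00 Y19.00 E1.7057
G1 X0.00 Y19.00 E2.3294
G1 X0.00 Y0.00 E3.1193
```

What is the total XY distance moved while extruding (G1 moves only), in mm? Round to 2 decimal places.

Sum the Euclidean lengths of each G1 segment: total = 75.03 mm.

75.03 mm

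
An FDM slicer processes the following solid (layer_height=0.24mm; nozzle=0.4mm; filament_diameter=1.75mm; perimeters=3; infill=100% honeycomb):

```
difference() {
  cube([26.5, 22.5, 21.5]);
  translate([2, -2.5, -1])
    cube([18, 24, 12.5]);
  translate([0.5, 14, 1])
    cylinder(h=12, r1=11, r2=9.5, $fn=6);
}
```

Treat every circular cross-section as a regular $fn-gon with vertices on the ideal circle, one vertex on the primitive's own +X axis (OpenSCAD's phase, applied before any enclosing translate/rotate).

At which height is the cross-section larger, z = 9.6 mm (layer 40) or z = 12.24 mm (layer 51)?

layer 51 (z = 12.24 mm)

Layer 40 (z = 9.6): the cube is present — its section is the full 26.5×22.5 rectangle (area 596.25 mm²); the 18×24 cube at (2, -2.5) contributes its full rectangle (area 432.00 mm²); the cone at (0.5, 14): at t=0.717 of its height the radius interpolates to r₁+(r₂−r₁)t = 9.925, giving a regular 6-gon of that circumradius (area = (6/2)·9.925²·sin(360°/6) = 255.93 mm²); Subtracting the remaining from the first: starting from the 26.5×22.5 cube (596.25 mm²), the 18×24 cube at (2, -2.5) partially overlaps it — only the 387.00 mm² overlap (of its 432.00 mm²) is removed, clipping the outline; the cone at (0.5, 14) partially overlaps it — only the 38.00 mm² overlap (of its 255.93 mm²) is removed, clipping the outline — area = 171.25 mm². So its area = 171.25 mm². Layer 51 (z = 12.24): the 26.5×22.5 cube contributes its full rectangle (area 596.25 mm²); the cube at (2, -2.5) does not reach this height (z outside [-1, 11.5]); the cone at (0.5, 14): at t=0.937 of its height the radius interpolates to r₁+(r₂−r₁)t = 9.595, giving a regular 6-gon of that circumradius (area = (6/2)·9.595²·sin(360°/6) = 239.19 mm²); After the difference (first − rest): starting from the 26.5×22.5 cube (596.25 mm²), the cone at (0.5, 14) partially overlaps it — only the 127.90 mm² overlap (of its 239.19 mm²) is removed, clipping the outline — area = 468.35 mm². So its area = 468.35 mm². Layer 51 is larger (468.35 vs 171.25 mm²).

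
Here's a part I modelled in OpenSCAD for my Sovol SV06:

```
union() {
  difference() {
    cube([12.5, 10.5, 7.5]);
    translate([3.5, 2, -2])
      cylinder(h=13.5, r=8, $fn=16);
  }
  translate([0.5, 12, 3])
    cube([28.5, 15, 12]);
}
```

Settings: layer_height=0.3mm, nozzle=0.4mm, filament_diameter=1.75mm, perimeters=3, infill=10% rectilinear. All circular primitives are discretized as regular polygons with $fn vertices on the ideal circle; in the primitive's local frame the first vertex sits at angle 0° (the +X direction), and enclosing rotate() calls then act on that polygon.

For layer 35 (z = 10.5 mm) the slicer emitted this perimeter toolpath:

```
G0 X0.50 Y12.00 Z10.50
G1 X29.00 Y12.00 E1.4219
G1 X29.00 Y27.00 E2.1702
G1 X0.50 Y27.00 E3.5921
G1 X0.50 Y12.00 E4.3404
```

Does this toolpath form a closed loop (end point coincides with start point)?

Start point (G0): (0.50, 12.00). End point (last G1): the path returns to the start — closed.

yes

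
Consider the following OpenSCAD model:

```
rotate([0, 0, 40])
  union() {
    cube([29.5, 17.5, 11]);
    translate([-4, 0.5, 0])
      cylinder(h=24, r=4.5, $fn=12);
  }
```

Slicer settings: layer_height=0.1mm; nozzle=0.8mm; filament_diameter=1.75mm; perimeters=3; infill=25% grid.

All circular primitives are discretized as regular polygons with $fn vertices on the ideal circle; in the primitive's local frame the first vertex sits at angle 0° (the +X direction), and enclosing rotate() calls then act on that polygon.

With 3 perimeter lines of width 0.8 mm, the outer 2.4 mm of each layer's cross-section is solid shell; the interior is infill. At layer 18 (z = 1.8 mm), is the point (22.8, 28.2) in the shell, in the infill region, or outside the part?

At z = 1.8 mm: the cube (footprint 29.5×17.5) is included at this height; the cylinder at (-4, 0.5): section is a regular 12-gon, circumradius r=4.5; Combining (union): the regions partially overlap (shared area 0.68 mm²), so overlapping operands fuse into one piece — 1 connected region; (whole slice rotated 40° about Z — lengths, areas and connectivity unchanged). Overall, the cross-section is a single solid region. Undo the 40° rotation: the query point maps to (35.592, 6.947) in the un-rotated model frame. The nearest boundary edge runs (29.50, 17.50)→(29.50, 0.00); distance from the point to it = 6.09 mm. The point is not inside any of the regions above, so it lies outside the cross-section (6.09 mm from the nearest boundary).

outside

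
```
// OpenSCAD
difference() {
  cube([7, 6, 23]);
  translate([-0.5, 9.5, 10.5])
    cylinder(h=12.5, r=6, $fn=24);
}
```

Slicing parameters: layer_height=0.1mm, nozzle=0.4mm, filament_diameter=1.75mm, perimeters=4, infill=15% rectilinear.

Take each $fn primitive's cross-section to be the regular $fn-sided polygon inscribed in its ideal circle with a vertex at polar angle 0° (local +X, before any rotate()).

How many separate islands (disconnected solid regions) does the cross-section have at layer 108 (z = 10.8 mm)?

1

At z = 10.8 mm: the 7×6 cube contributes its full rectangle; the cylinder at (-0.5, 9.5): section is a regular 24-gon, circumradius r=6; Subtracting the remaining from the first: starting from the 7×6 cube, the r=6 cylinder at (-0.5, 9.5) partially overlaps it — only the 7.11 mm² overlap (of its 111.81 mm²) is removed, clipping the outline — 1 connected region. Overall, the cross-section is a single solid region. Island count = 1.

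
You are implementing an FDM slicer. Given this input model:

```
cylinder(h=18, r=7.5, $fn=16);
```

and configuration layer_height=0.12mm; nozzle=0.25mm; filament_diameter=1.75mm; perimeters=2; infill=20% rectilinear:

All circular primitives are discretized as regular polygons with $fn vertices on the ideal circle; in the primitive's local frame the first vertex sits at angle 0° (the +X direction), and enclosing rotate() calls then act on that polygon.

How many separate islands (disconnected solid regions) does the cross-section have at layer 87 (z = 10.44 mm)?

At z = 10.44 mm: the r=7.5 cylinder gives a regular 16-gon of circumradius 7.5 (constant along its height). Overall, the cross-section is a single solid region. Island count = 1.

1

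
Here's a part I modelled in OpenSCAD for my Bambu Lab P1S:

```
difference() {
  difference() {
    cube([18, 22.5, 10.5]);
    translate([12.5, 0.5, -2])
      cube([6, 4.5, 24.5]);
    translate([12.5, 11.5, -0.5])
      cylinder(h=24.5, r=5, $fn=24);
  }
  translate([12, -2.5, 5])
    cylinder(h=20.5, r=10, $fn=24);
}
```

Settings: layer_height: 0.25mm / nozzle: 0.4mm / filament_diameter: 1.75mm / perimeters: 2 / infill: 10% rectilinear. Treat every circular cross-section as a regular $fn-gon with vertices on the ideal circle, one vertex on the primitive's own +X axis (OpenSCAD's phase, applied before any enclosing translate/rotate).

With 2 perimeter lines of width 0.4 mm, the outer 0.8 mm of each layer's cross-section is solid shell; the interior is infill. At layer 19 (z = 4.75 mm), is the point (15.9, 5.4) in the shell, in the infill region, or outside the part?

shell

At z = 4.75 mm: the cube is present — its section is the full 18×22.5 rectangle; the 6×4.5 cube at (12.5, 0.5) contributes its full rectangle; the r=5 cylinder at (12.5, 11.5) gives a regular 24-gon of circumradius 5 (constant along its height); After the difference (first − rest): starting from the 18×22.5 cube, the 6×4.5 cube at (12.5, 0.5) partially overlaps it — only the 24.75 mm² overlap (of its 27.00 mm²) is removed, clipping the outline; the r=5 cylinder at (12.5, 11.5) lies wholly inside it (removes its full 77.65 mm² and its 31.33 mm outline becomes a hole wall) — 1 connected region with 1 hole; the cylinder at (12, -2.5) is not intersected at this z (z outside [5, 25.5]); Taking the first minus the rest: none of the subtracted shapes is present at this height, so the result so far is unchanged — 1 connected region with 1 hole. Overall, the cross-section is one region with 1 hole. The nearest boundary edge runs (18.00, 5.00)→(12.50, 5.00); distance from the point to it = 0.40 mm. The point is inside the cross-section, 0.40 mm from the nearest boundary — within the 0.8 mm shell band (2 × 0.4).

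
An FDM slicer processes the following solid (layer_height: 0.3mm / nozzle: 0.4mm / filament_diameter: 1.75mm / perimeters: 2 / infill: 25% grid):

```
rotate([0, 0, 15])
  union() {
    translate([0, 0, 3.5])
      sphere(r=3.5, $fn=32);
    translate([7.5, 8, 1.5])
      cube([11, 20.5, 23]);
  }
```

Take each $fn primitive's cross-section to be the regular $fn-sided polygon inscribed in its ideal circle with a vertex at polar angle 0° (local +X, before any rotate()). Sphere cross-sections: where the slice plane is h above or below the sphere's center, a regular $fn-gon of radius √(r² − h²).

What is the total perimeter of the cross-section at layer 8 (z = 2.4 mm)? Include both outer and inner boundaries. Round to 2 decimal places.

At z = 2.4 mm: the r=3.5 sphere slices to a regular 32-gon of circumradius 3.323 (√(r²−h²) with h=1.1 from center) (perimeter = 2·32·3.323·sin(180°/32) = 20.84 mm); the 11×20.5 cube at (7.5, 8) contributes its full rectangle (perimeter 63.00 mm); Combining (union): the 2 present regions are separate (no shared area or edge), so areas and boundary lengths simply add and each stays a separate island — boundary = 83.84 mm; (rotated 15° about Z; rotation is an isometry so areas/perimeters/island counts are preserved). Overall, the cross-section has 2 separate islands. Total boundary length (outer) = 83.84 mm.

83.84 mm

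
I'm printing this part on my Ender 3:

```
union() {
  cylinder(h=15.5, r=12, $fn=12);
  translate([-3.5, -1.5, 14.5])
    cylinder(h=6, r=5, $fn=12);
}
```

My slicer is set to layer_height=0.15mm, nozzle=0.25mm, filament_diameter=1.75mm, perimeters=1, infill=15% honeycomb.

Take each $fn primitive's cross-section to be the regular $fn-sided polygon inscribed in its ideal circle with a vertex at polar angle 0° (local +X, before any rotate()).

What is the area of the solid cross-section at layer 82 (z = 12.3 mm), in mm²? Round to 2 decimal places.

432.00 mm²

At z = 12.3 mm: the cylinder: section is a regular 12-gon, circumradius r=12 (area = (12/2)·12.000²·sin(360°/12) = 432.00 mm²); the cylinder at (-3.5, -1.5) is not intersected at this z (z outside [14.5, 20.5]); Merging all regions: only the r=12 cylinder is present, so the union is just that shape — area = 432.00 mm². Overall, the cross-section is a single solid region. Net area = 432.00 mm².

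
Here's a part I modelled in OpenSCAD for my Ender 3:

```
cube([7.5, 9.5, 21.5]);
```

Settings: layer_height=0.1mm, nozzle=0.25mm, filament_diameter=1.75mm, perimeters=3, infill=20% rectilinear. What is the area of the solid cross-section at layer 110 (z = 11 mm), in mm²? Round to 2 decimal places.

71.25 mm²

At z = 11 mm: the cube is present — its section is the full 7.5×9.5 rectangle (area 71.25 mm²). Overall, the cross-section is a single solid region. Net area = 71.25 mm².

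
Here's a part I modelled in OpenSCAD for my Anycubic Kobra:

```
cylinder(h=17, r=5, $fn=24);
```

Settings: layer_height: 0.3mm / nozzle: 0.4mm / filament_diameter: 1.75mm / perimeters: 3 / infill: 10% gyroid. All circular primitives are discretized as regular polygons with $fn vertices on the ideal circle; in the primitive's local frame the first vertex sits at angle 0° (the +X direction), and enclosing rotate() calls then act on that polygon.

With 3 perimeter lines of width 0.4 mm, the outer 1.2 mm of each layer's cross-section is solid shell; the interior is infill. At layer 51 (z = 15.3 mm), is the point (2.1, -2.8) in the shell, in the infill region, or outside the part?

infill

At z = 15.3 mm: the r=5 cylinder gives a regular 24-gon of circumradius 5 (constant along its height). Overall, the cross-section is a single solid region. The nearest boundary edge runs (2.50, -4.33)→(3.54, -3.54); distance from the point to it = 1.46 mm. The point is inside the cross-section and 1.46 mm from the nearest boundary — more than the 1.2 mm shell width (3 × 0.4), so it's in the infill interior.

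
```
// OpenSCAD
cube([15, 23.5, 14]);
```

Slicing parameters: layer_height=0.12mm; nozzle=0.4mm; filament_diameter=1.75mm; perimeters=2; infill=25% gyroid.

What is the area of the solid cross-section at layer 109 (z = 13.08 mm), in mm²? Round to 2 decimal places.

352.50 mm²

At z = 13.08 mm: the cube is present — its section is the full 15×23.5 rectangle (area 352.50 mm²). Overall, the cross-section is a single solid region. Net area = 352.50 mm².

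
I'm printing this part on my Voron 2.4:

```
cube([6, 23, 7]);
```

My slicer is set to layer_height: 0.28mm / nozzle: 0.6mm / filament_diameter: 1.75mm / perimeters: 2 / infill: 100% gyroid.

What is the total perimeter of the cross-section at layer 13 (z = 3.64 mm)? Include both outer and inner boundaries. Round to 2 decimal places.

At z = 3.64 mm: the 6×23 cube contributes its full rectangle (perimeter 58.00 mm). Overall, the cross-section is a single solid region. Total boundary length (outer) = 58.00 mm.

58.00 mm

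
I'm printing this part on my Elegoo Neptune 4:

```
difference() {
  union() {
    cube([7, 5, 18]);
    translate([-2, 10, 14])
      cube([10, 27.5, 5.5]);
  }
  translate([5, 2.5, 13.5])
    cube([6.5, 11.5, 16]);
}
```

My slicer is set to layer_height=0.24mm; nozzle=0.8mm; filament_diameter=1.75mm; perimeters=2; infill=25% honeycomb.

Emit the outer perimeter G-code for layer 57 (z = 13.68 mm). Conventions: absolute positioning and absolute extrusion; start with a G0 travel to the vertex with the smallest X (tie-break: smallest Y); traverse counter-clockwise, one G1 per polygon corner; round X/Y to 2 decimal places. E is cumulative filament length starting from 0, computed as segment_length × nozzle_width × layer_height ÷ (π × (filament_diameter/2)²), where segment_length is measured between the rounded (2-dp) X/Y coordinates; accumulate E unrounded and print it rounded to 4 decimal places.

At z = 13.68 mm: the 7×5 cube contributes its full rectangle; the cube at (-2, 10) does not reach this height (z outside [14, 19.5]); Merging all regions: only the 7×5 cube is present, so the union is just that shape — 1 connected region; the cube at (5, 2.5) is present — its section is the full 6.5×11.5 rectangle; After the difference (first − rest): starting from that combined region, the 6.5×11.5 cube at (5, 2.5) partially overlaps it — only the 5.00 mm² overlap (of its 74.75 mm²) is removed, clipping the outline — 1 connected region. The outline is a single polygon with 6 vertices. Extrusion per mm of travel: 0.8 × 0.24 / (π × 0.875²) = 0.079824. Accumulating E over each segment gives final E = 1.9158.

G0 X0.00 Y0.00 Z13.68
G1 X7.00 Y0.00 E0.5588
G1 X7.00 Y2.50 E0.7583
G1 X5.00 Y2.50 E0.9180
G1 X5.00 Y5.00 E1.1175
G1 X0.00 Y5.00 E1.5167
G1 X0.00 Y0.00 E1.9158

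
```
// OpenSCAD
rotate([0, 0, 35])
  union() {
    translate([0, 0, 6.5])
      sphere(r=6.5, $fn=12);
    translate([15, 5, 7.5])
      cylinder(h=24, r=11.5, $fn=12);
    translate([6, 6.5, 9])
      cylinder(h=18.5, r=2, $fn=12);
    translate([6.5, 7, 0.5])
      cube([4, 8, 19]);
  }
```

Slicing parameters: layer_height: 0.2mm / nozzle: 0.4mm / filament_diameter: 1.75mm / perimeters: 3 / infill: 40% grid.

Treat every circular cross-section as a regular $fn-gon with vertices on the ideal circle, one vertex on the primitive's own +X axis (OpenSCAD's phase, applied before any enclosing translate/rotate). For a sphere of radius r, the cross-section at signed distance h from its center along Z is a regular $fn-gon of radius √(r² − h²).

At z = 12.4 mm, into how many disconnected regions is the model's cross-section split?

At z = 12.4 mm: the sphere: section is a regular 12-gon, circumradius = √(r²−h²) = √(6.5²−5.9²) = 2.728; the cylinder at (15, 5): section is a regular 12-gon, circumradius r=11.5; the r=2 cylinder at (6, 6.5) contributes a regular 12-gon of circumradius 2; the cube at (6.5, 7) (footprint 4×8) is included at this height; Merging all regions: the regions partially overlap (shared area 40.10 mm²), so overlapping operands fuse into one piece — 2 connected regions; (whole slice rotated 35° about Z — lengths, areas and connectivity unchanged). The result has 2 disconnected regions.

2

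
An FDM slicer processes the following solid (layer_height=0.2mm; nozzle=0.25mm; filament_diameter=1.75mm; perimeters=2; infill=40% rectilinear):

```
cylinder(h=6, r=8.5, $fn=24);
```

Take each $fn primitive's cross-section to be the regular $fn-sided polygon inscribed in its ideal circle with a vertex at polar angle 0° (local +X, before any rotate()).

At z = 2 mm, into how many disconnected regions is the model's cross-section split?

1

At z = 2 mm: the r=8.5 cylinder gives a regular 24-gon of circumradius 8.5 (constant along its height). The result has 1 disconnected region.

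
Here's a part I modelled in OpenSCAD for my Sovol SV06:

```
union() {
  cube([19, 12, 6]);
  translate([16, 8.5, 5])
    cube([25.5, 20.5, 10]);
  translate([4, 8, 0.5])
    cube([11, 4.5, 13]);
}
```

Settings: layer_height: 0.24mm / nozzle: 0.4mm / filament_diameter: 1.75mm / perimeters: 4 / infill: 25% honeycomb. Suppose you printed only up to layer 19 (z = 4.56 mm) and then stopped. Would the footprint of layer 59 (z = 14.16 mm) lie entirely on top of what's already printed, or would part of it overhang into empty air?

part overhangs

Compare the two slices. At z = 4.56: the cube (footprint 19×12) is included at this height (area 228.00 mm²); the cube at (16, 8.5) does not reach this height (z outside [5, 15]); the cube at (4, 8) (footprint 11×4.5) is included at this height (area 49.50 mm²); Taking the union: the regions partially overlap — summed areas 277.50 mm² minus the doubly-counted overlap 44.00 mm² gives 233.50 mm² — area = 233.50 mm². At z = 14.16: the cube does not reach this height (z outside [0, 6]); the cube at (16, 8.5) (footprint 25.5×20.5) is included at this height (area 522.75 mm²); the cube at (4, 8) does not reach this height (z outside [0.5, 13.5]); Combining (union): only the 25.5×20.5 cube at (16, 8.5) is present, so the union is just that shape — area = 522.75 mm². Checking containment: at z = 14.16 the cross-section extends beyond the z = 4.56 cross-section by about 512.25 mm².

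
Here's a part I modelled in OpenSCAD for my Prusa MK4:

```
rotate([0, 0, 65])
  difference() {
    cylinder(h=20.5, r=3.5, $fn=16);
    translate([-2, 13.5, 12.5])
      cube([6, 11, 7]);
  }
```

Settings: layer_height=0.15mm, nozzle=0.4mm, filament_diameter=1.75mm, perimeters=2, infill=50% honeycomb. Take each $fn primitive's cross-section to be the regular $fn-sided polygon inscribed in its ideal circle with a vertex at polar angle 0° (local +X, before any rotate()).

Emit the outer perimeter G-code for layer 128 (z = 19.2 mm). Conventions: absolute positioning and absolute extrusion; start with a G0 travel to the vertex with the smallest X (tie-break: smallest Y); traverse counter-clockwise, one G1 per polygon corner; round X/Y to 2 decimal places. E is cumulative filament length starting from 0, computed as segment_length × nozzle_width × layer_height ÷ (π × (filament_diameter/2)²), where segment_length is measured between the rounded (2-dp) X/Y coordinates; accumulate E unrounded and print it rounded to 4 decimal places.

At z = 19.2 mm: the r=3.5 cylinder contributes a regular 16-gon of circumradius 3.5; the 6×11 cube at (-2, 13.5) contributes its full rectangle; Taking the first minus the rest: starting from the r=3.5 cylinder, the 6×11 cube at (-2, 13.5) misses the remaining region (no effect) — 1 connected region; (whole slice rotated 65° about Z — lengths, areas and connectivity unchanged). The outline is a single polygon with 16 vertices. Extrusion per mm of travel: 0.4 × 0.15 / (π × 0.875²) = 0.024945. Accumulating E over each segment gives final E = 0.5451.

G0 X-3.50 Y0.15 Z19.20
G1 X-3.29 Y-1.20 E0.0341
G1 X-2.58 Y-2.36 E0.0680
G1 X-1.48 Y-3.17 E0.1021
G1 X-0.15 Y-3.50 E0.1363
G1 X1.20 Y-3.29 E0.1703
G1 X2.36 Y-2.58 E0.2043
G1 X3.17 Y-1.48 E0.2383
G1 X3.50 Y-0.15 E0.2725
G1 X3.29 Y1.20 E0.3066
G1 X2.58 Y2.36 E0.3405
G1 X1.48 Y3.17 E0.3746
G1 X0.15 Y3.50 E0.4088
G1 X-1.20 Y3.29 E0.4429
G1 X-2.36 Y2.58 E0.4768
G1 X-3.17 Y1.48 E0.5109
G1 X-3.50 Y0.15 E0.5451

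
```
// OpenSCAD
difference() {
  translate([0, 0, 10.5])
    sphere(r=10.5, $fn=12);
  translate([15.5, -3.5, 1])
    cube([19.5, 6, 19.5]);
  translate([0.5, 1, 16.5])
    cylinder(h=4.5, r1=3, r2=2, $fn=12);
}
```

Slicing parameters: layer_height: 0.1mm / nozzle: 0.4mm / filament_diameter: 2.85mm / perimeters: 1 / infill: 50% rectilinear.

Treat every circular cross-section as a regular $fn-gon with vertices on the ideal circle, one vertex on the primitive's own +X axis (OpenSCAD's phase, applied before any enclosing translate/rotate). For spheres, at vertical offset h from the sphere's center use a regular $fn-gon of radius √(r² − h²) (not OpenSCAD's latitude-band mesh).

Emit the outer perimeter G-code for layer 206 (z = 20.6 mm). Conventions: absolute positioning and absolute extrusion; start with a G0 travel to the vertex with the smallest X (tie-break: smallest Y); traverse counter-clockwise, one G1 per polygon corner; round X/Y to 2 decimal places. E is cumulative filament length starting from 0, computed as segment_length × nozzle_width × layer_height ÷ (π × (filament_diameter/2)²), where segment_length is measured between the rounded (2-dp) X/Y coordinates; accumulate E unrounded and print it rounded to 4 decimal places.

At z = 20.6 mm: the sphere: section is a regular 12-gon, circumradius = √(r²−h²) = √(10.5²−10.1²) = 2.871; the cube at (15.5, -3.5) is not intersected at this z (z outside [1, 20.5]); the cone at (0.5, 1) contributes a regular 12-gon of circumradius 2.089 (interpolated between r1=3 and r2=2 at t=0.911); Taking the first minus the rest: starting from the r=10.5 sphere, the cone at (0.5, 1) partially overlaps it — only the 12.19 mm² overlap (of its 13.09 mm²) is removed, clipping the outline — 1 connected region. The outline is a single polygon with 20 vertices. Extrusion per mm of travel: 0.4 × 0.1 / (π × 1.425²) = 0.006270. Accumulating E over each segment gives final E = 0.1453.

G0 X-2.87 Y0.00 Z20.60
G1 X-2.49 Y-1.44 E0.0093
G1 X-1.44 Y-2.49 E0.0186
G1 X0.00 Y-2.87 E0.0280
G1 X1.44 Y-2.49 E0.0373
G1 X2.49 Y-1.44 E0.0466
G1 X2.87 Y0.00 E0.0560
G1 X2.49 Y1.44 E0.0653
G1 X2.47 Y1.45 E0.0655
G1 X2.59 Y1.00 E0.0684
G1 X2.31 Y-0.04 E0.0751
G1 X1.54 Y-0.81 E0.0820
G1 X0.50 Y-1.09 E0.0887
G1 X-0.54 Y-0.81 E0.0955
G1 X-1.31 Y-0.04 E0.1023
G1 X-1.59 Y1.00 E0.1090
G1 X-1.31 Y2.04 E0.1158
G1 X-0.66 Y2.69 E0.1216
G1 X-1.44 Y2.49 E0.1266
G1 X-2.49 Y1.44 E0.1359
G1 X-2.87 Y0.00 E0.1453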